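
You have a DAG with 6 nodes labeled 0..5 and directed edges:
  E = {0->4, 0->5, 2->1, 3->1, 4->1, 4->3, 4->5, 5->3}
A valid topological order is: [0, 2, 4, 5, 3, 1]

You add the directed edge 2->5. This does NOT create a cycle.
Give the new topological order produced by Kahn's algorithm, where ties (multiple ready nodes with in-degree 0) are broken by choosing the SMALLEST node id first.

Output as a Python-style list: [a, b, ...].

Answer: [0, 2, 4, 5, 3, 1]

Derivation:
Old toposort: [0, 2, 4, 5, 3, 1]
Added edge: 2->5
Position of 2 (1) < position of 5 (3). Old order still valid.
Run Kahn's algorithm (break ties by smallest node id):
  initial in-degrees: [0, 3, 0, 2, 1, 3]
  ready (indeg=0): [0, 2]
  pop 0: indeg[4]->0; indeg[5]->2 | ready=[2, 4] | order so far=[0]
  pop 2: indeg[1]->2; indeg[5]->1 | ready=[4] | order so far=[0, 2]
  pop 4: indeg[1]->1; indeg[3]->1; indeg[5]->0 | ready=[5] | order so far=[0, 2, 4]
  pop 5: indeg[3]->0 | ready=[3] | order so far=[0, 2, 4, 5]
  pop 3: indeg[1]->0 | ready=[1] | order so far=[0, 2, 4, 5, 3]
  pop 1: no out-edges | ready=[] | order so far=[0, 2, 4, 5, 3, 1]
  Result: [0, 2, 4, 5, 3, 1]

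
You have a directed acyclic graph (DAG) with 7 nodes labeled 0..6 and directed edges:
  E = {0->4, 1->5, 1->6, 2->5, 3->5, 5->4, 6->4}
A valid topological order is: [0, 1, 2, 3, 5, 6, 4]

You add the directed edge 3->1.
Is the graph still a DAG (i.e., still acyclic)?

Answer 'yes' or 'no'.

Answer: yes

Derivation:
Given toposort: [0, 1, 2, 3, 5, 6, 4]
Position of 3: index 3; position of 1: index 1
New edge 3->1: backward (u after v in old order)
Backward edge: old toposort is now invalid. Check if this creates a cycle.
Does 1 already reach 3? Reachable from 1: [1, 4, 5, 6]. NO -> still a DAG (reorder needed).
Still a DAG? yes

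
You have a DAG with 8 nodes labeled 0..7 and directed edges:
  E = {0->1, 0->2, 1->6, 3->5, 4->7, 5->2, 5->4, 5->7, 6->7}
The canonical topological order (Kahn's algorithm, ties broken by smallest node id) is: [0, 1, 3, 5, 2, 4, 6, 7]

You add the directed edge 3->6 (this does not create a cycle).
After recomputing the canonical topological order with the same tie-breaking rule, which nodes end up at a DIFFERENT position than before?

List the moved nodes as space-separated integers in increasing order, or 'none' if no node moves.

Answer: none

Derivation:
Old toposort: [0, 1, 3, 5, 2, 4, 6, 7]
Added edge 3->6
Recompute Kahn (smallest-id tiebreak):
  initial in-degrees: [0, 1, 2, 0, 1, 1, 2, 3]
  ready (indeg=0): [0, 3]
  pop 0: indeg[1]->0; indeg[2]->1 | ready=[1, 3] | order so far=[0]
  pop 1: indeg[6]->1 | ready=[3] | order so far=[0, 1]
  pop 3: indeg[5]->0; indeg[6]->0 | ready=[5, 6] | order so far=[0, 1, 3]
  pop 5: indeg[2]->0; indeg[4]->0; indeg[7]->2 | ready=[2, 4, 6] | order so far=[0, 1, 3, 5]
  pop 2: no out-edges | ready=[4, 6] | order so far=[0, 1, 3, 5, 2]
  pop 4: indeg[7]->1 | ready=[6] | order so far=[0, 1, 3, 5, 2, 4]
  pop 6: indeg[7]->0 | ready=[7] | order so far=[0, 1, 3, 5, 2, 4, 6]
  pop 7: no out-edges | ready=[] | order so far=[0, 1, 3, 5, 2, 4, 6, 7]
New canonical toposort: [0, 1, 3, 5, 2, 4, 6, 7]
Compare positions:
  Node 0: index 0 -> 0 (same)
  Node 1: index 1 -> 1 (same)
  Node 2: index 4 -> 4 (same)
  Node 3: index 2 -> 2 (same)
  Node 4: index 5 -> 5 (same)
  Node 5: index 3 -> 3 (same)
  Node 6: index 6 -> 6 (same)
  Node 7: index 7 -> 7 (same)
Nodes that changed position: none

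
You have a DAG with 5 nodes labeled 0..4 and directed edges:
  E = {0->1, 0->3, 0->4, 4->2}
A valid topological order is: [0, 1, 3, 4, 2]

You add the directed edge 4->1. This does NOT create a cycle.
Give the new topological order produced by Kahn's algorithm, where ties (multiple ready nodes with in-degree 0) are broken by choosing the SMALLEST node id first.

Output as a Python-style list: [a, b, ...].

Answer: [0, 3, 4, 1, 2]

Derivation:
Old toposort: [0, 1, 3, 4, 2]
Added edge: 4->1
Position of 4 (3) > position of 1 (1). Must reorder: 4 must now come before 1.
Run Kahn's algorithm (break ties by smallest node id):
  initial in-degrees: [0, 2, 1, 1, 1]
  ready (indeg=0): [0]
  pop 0: indeg[1]->1; indeg[3]->0; indeg[4]->0 | ready=[3, 4] | order so far=[0]
  pop 3: no out-edges | ready=[4] | order so far=[0, 3]
  pop 4: indeg[1]->0; indeg[2]->0 | ready=[1, 2] | order so far=[0, 3, 4]
  pop 1: no out-edges | ready=[2] | order so far=[0, 3, 4, 1]
  pop 2: no out-edges | ready=[] | order so far=[0, 3, 4, 1, 2]
  Result: [0, 3, 4, 1, 2]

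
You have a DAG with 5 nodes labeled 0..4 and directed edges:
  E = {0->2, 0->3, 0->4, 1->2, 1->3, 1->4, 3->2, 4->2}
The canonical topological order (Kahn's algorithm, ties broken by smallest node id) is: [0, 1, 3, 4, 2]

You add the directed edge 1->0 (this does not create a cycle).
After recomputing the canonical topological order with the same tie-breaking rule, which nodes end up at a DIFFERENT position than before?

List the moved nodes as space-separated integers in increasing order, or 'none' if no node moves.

Answer: 0 1

Derivation:
Old toposort: [0, 1, 3, 4, 2]
Added edge 1->0
Recompute Kahn (smallest-id tiebreak):
  initial in-degrees: [1, 0, 4, 2, 2]
  ready (indeg=0): [1]
  pop 1: indeg[0]->0; indeg[2]->3; indeg[3]->1; indeg[4]->1 | ready=[0] | order so far=[1]
  pop 0: indeg[2]->2; indeg[3]->0; indeg[4]->0 | ready=[3, 4] | order so far=[1, 0]
  pop 3: indeg[2]->1 | ready=[4] | order so far=[1, 0, 3]
  pop 4: indeg[2]->0 | ready=[2] | order so far=[1, 0, 3, 4]
  pop 2: no out-edges | ready=[] | order so far=[1, 0, 3, 4, 2]
New canonical toposort: [1, 0, 3, 4, 2]
Compare positions:
  Node 0: index 0 -> 1 (moved)
  Node 1: index 1 -> 0 (moved)
  Node 2: index 4 -> 4 (same)
  Node 3: index 2 -> 2 (same)
  Node 4: index 3 -> 3 (same)
Nodes that changed position: 0 1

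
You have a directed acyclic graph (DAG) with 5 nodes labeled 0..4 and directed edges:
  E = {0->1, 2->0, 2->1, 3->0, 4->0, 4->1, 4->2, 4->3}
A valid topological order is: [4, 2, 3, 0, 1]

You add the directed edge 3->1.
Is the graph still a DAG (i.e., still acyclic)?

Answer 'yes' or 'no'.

Given toposort: [4, 2, 3, 0, 1]
Position of 3: index 2; position of 1: index 4
New edge 3->1: forward
Forward edge: respects the existing order. Still a DAG, same toposort still valid.
Still a DAG? yes

Answer: yes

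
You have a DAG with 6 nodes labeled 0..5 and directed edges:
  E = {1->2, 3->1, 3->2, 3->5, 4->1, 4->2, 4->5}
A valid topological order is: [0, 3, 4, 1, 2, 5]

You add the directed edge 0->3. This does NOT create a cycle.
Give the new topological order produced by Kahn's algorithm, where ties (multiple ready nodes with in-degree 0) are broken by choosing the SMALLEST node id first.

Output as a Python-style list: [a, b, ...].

Old toposort: [0, 3, 4, 1, 2, 5]
Added edge: 0->3
Position of 0 (0) < position of 3 (1). Old order still valid.
Run Kahn's algorithm (break ties by smallest node id):
  initial in-degrees: [0, 2, 3, 1, 0, 2]
  ready (indeg=0): [0, 4]
  pop 0: indeg[3]->0 | ready=[3, 4] | order so far=[0]
  pop 3: indeg[1]->1; indeg[2]->2; indeg[5]->1 | ready=[4] | order so far=[0, 3]
  pop 4: indeg[1]->0; indeg[2]->1; indeg[5]->0 | ready=[1, 5] | order so far=[0, 3, 4]
  pop 1: indeg[2]->0 | ready=[2, 5] | order so far=[0, 3, 4, 1]
  pop 2: no out-edges | ready=[5] | order so far=[0, 3, 4, 1, 2]
  pop 5: no out-edges | ready=[] | order so far=[0, 3, 4, 1, 2, 5]
  Result: [0, 3, 4, 1, 2, 5]

Answer: [0, 3, 4, 1, 2, 5]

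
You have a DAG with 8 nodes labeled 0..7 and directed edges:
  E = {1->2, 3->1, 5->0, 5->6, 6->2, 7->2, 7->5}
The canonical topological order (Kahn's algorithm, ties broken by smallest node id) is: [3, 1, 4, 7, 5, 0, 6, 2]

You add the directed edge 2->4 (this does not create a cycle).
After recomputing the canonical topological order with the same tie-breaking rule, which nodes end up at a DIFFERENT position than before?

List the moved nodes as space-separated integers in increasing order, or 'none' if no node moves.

Answer: 0 2 4 5 6 7

Derivation:
Old toposort: [3, 1, 4, 7, 5, 0, 6, 2]
Added edge 2->4
Recompute Kahn (smallest-id tiebreak):
  initial in-degrees: [1, 1, 3, 0, 1, 1, 1, 0]
  ready (indeg=0): [3, 7]
  pop 3: indeg[1]->0 | ready=[1, 7] | order so far=[3]
  pop 1: indeg[2]->2 | ready=[7] | order so far=[3, 1]
  pop 7: indeg[2]->1; indeg[5]->0 | ready=[5] | order so far=[3, 1, 7]
  pop 5: indeg[0]->0; indeg[6]->0 | ready=[0, 6] | order so far=[3, 1, 7, 5]
  pop 0: no out-edges | ready=[6] | order so far=[3, 1, 7, 5, 0]
  pop 6: indeg[2]->0 | ready=[2] | order so far=[3, 1, 7, 5, 0, 6]
  pop 2: indeg[4]->0 | ready=[4] | order so far=[3, 1, 7, 5, 0, 6, 2]
  pop 4: no out-edges | ready=[] | order so far=[3, 1, 7, 5, 0, 6, 2, 4]
New canonical toposort: [3, 1, 7, 5, 0, 6, 2, 4]
Compare positions:
  Node 0: index 5 -> 4 (moved)
  Node 1: index 1 -> 1 (same)
  Node 2: index 7 -> 6 (moved)
  Node 3: index 0 -> 0 (same)
  Node 4: index 2 -> 7 (moved)
  Node 5: index 4 -> 3 (moved)
  Node 6: index 6 -> 5 (moved)
  Node 7: index 3 -> 2 (moved)
Nodes that changed position: 0 2 4 5 6 7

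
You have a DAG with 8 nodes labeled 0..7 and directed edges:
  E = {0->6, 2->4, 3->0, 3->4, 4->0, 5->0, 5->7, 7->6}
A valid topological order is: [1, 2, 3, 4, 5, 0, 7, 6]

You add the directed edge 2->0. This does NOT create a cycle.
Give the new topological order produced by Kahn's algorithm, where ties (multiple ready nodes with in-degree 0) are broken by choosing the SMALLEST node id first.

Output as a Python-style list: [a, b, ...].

Old toposort: [1, 2, 3, 4, 5, 0, 7, 6]
Added edge: 2->0
Position of 2 (1) < position of 0 (5). Old order still valid.
Run Kahn's algorithm (break ties by smallest node id):
  initial in-degrees: [4, 0, 0, 0, 2, 0, 2, 1]
  ready (indeg=0): [1, 2, 3, 5]
  pop 1: no out-edges | ready=[2, 3, 5] | order so far=[1]
  pop 2: indeg[0]->3; indeg[4]->1 | ready=[3, 5] | order so far=[1, 2]
  pop 3: indeg[0]->2; indeg[4]->0 | ready=[4, 5] | order so far=[1, 2, 3]
  pop 4: indeg[0]->1 | ready=[5] | order so far=[1, 2, 3, 4]
  pop 5: indeg[0]->0; indeg[7]->0 | ready=[0, 7] | order so far=[1, 2, 3, 4, 5]
  pop 0: indeg[6]->1 | ready=[7] | order so far=[1, 2, 3, 4, 5, 0]
  pop 7: indeg[6]->0 | ready=[6] | order so far=[1, 2, 3, 4, 5, 0, 7]
  pop 6: no out-edges | ready=[] | order so far=[1, 2, 3, 4, 5, 0, 7, 6]
  Result: [1, 2, 3, 4, 5, 0, 7, 6]

Answer: [1, 2, 3, 4, 5, 0, 7, 6]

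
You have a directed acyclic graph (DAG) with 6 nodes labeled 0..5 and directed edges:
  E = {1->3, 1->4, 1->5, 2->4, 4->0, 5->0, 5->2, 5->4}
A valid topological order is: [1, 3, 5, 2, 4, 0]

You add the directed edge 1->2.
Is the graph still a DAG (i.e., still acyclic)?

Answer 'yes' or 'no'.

Answer: yes

Derivation:
Given toposort: [1, 3, 5, 2, 4, 0]
Position of 1: index 0; position of 2: index 3
New edge 1->2: forward
Forward edge: respects the existing order. Still a DAG, same toposort still valid.
Still a DAG? yes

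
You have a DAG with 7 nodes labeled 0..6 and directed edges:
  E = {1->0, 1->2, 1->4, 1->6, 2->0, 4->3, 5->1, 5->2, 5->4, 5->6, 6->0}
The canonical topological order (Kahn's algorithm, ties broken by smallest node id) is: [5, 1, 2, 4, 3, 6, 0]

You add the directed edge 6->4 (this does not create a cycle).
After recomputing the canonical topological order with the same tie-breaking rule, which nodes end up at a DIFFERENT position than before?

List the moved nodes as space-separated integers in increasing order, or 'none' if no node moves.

Old toposort: [5, 1, 2, 4, 3, 6, 0]
Added edge 6->4
Recompute Kahn (smallest-id tiebreak):
  initial in-degrees: [3, 1, 2, 1, 3, 0, 2]
  ready (indeg=0): [5]
  pop 5: indeg[1]->0; indeg[2]->1; indeg[4]->2; indeg[6]->1 | ready=[1] | order so far=[5]
  pop 1: indeg[0]->2; indeg[2]->0; indeg[4]->1; indeg[6]->0 | ready=[2, 6] | order so far=[5, 1]
  pop 2: indeg[0]->1 | ready=[6] | order so far=[5, 1, 2]
  pop 6: indeg[0]->0; indeg[4]->0 | ready=[0, 4] | order so far=[5, 1, 2, 6]
  pop 0: no out-edges | ready=[4] | order so far=[5, 1, 2, 6, 0]
  pop 4: indeg[3]->0 | ready=[3] | order so far=[5, 1, 2, 6, 0, 4]
  pop 3: no out-edges | ready=[] | order so far=[5, 1, 2, 6, 0, 4, 3]
New canonical toposort: [5, 1, 2, 6, 0, 4, 3]
Compare positions:
  Node 0: index 6 -> 4 (moved)
  Node 1: index 1 -> 1 (same)
  Node 2: index 2 -> 2 (same)
  Node 3: index 4 -> 6 (moved)
  Node 4: index 3 -> 5 (moved)
  Node 5: index 0 -> 0 (same)
  Node 6: index 5 -> 3 (moved)
Nodes that changed position: 0 3 4 6

Answer: 0 3 4 6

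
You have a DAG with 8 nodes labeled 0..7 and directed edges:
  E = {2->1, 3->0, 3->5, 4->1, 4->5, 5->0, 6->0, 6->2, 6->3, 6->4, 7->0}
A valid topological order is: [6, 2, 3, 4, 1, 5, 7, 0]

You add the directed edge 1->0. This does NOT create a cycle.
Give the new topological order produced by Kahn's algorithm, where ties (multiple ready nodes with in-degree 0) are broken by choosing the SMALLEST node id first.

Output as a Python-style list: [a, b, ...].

Answer: [6, 2, 3, 4, 1, 5, 7, 0]

Derivation:
Old toposort: [6, 2, 3, 4, 1, 5, 7, 0]
Added edge: 1->0
Position of 1 (4) < position of 0 (7). Old order still valid.
Run Kahn's algorithm (break ties by smallest node id):
  initial in-degrees: [5, 2, 1, 1, 1, 2, 0, 0]
  ready (indeg=0): [6, 7]
  pop 6: indeg[0]->4; indeg[2]->0; indeg[3]->0; indeg[4]->0 | ready=[2, 3, 4, 7] | order so far=[6]
  pop 2: indeg[1]->1 | ready=[3, 4, 7] | order so far=[6, 2]
  pop 3: indeg[0]->3; indeg[5]->1 | ready=[4, 7] | order so far=[6, 2, 3]
  pop 4: indeg[1]->0; indeg[5]->0 | ready=[1, 5, 7] | order so far=[6, 2, 3, 4]
  pop 1: indeg[0]->2 | ready=[5, 7] | order so far=[6, 2, 3, 4, 1]
  pop 5: indeg[0]->1 | ready=[7] | order so far=[6, 2, 3, 4, 1, 5]
  pop 7: indeg[0]->0 | ready=[0] | order so far=[6, 2, 3, 4, 1, 5, 7]
  pop 0: no out-edges | ready=[] | order so far=[6, 2, 3, 4, 1, 5, 7, 0]
  Result: [6, 2, 3, 4, 1, 5, 7, 0]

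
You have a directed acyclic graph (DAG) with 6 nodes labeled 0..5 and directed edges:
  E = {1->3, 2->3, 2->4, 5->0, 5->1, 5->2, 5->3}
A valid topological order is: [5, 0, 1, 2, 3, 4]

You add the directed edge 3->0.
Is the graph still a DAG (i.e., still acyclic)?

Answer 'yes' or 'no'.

Given toposort: [5, 0, 1, 2, 3, 4]
Position of 3: index 4; position of 0: index 1
New edge 3->0: backward (u after v in old order)
Backward edge: old toposort is now invalid. Check if this creates a cycle.
Does 0 already reach 3? Reachable from 0: [0]. NO -> still a DAG (reorder needed).
Still a DAG? yes

Answer: yes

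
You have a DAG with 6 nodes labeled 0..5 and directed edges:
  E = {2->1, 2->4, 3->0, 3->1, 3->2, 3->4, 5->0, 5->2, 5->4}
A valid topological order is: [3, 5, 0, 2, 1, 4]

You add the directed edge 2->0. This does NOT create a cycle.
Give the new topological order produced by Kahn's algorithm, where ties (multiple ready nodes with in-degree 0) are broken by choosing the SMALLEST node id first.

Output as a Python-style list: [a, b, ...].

Old toposort: [3, 5, 0, 2, 1, 4]
Added edge: 2->0
Position of 2 (3) > position of 0 (2). Must reorder: 2 must now come before 0.
Run Kahn's algorithm (break ties by smallest node id):
  initial in-degrees: [3, 2, 2, 0, 3, 0]
  ready (indeg=0): [3, 5]
  pop 3: indeg[0]->2; indeg[1]->1; indeg[2]->1; indeg[4]->2 | ready=[5] | order so far=[3]
  pop 5: indeg[0]->1; indeg[2]->0; indeg[4]->1 | ready=[2] | order so far=[3, 5]
  pop 2: indeg[0]->0; indeg[1]->0; indeg[4]->0 | ready=[0, 1, 4] | order so far=[3, 5, 2]
  pop 0: no out-edges | ready=[1, 4] | order so far=[3, 5, 2, 0]
  pop 1: no out-edges | ready=[4] | order so far=[3, 5, 2, 0, 1]
  pop 4: no out-edges | ready=[] | order so far=[3, 5, 2, 0, 1, 4]
  Result: [3, 5, 2, 0, 1, 4]

Answer: [3, 5, 2, 0, 1, 4]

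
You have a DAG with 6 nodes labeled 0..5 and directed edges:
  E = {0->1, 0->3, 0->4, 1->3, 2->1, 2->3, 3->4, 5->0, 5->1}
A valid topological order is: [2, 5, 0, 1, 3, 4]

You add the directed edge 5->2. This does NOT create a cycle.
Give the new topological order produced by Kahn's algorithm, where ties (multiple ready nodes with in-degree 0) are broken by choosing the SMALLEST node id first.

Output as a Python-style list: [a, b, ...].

Answer: [5, 0, 2, 1, 3, 4]

Derivation:
Old toposort: [2, 5, 0, 1, 3, 4]
Added edge: 5->2
Position of 5 (1) > position of 2 (0). Must reorder: 5 must now come before 2.
Run Kahn's algorithm (break ties by smallest node id):
  initial in-degrees: [1, 3, 1, 3, 2, 0]
  ready (indeg=0): [5]
  pop 5: indeg[0]->0; indeg[1]->2; indeg[2]->0 | ready=[0, 2] | order so far=[5]
  pop 0: indeg[1]->1; indeg[3]->2; indeg[4]->1 | ready=[2] | order so far=[5, 0]
  pop 2: indeg[1]->0; indeg[3]->1 | ready=[1] | order so far=[5, 0, 2]
  pop 1: indeg[3]->0 | ready=[3] | order so far=[5, 0, 2, 1]
  pop 3: indeg[4]->0 | ready=[4] | order so far=[5, 0, 2, 1, 3]
  pop 4: no out-edges | ready=[] | order so far=[5, 0, 2, 1, 3, 4]
  Result: [5, 0, 2, 1, 3, 4]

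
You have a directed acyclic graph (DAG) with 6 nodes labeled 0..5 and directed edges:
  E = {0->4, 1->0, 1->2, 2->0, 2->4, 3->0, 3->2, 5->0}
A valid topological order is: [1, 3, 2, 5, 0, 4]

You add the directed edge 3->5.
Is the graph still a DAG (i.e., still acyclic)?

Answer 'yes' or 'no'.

Answer: yes

Derivation:
Given toposort: [1, 3, 2, 5, 0, 4]
Position of 3: index 1; position of 5: index 3
New edge 3->5: forward
Forward edge: respects the existing order. Still a DAG, same toposort still valid.
Still a DAG? yes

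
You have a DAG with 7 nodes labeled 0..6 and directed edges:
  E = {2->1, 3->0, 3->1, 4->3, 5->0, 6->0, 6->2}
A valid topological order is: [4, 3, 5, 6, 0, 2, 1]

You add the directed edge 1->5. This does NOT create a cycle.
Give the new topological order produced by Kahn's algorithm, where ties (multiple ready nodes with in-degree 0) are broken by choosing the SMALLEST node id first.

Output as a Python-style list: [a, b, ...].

Answer: [4, 3, 6, 2, 1, 5, 0]

Derivation:
Old toposort: [4, 3, 5, 6, 0, 2, 1]
Added edge: 1->5
Position of 1 (6) > position of 5 (2). Must reorder: 1 must now come before 5.
Run Kahn's algorithm (break ties by smallest node id):
  initial in-degrees: [3, 2, 1, 1, 0, 1, 0]
  ready (indeg=0): [4, 6]
  pop 4: indeg[3]->0 | ready=[3, 6] | order so far=[4]
  pop 3: indeg[0]->2; indeg[1]->1 | ready=[6] | order so far=[4, 3]
  pop 6: indeg[0]->1; indeg[2]->0 | ready=[2] | order so far=[4, 3, 6]
  pop 2: indeg[1]->0 | ready=[1] | order so far=[4, 3, 6, 2]
  pop 1: indeg[5]->0 | ready=[5] | order so far=[4, 3, 6, 2, 1]
  pop 5: indeg[0]->0 | ready=[0] | order so far=[4, 3, 6, 2, 1, 5]
  pop 0: no out-edges | ready=[] | order so far=[4, 3, 6, 2, 1, 5, 0]
  Result: [4, 3, 6, 2, 1, 5, 0]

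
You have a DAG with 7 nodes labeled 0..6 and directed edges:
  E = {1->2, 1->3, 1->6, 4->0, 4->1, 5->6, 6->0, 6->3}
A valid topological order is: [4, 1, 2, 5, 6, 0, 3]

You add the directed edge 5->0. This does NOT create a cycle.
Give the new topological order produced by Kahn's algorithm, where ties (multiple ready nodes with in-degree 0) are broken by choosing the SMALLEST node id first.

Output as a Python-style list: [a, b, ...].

Old toposort: [4, 1, 2, 5, 6, 0, 3]
Added edge: 5->0
Position of 5 (3) < position of 0 (5). Old order still valid.
Run Kahn's algorithm (break ties by smallest node id):
  initial in-degrees: [3, 1, 1, 2, 0, 0, 2]
  ready (indeg=0): [4, 5]
  pop 4: indeg[0]->2; indeg[1]->0 | ready=[1, 5] | order so far=[4]
  pop 1: indeg[2]->0; indeg[3]->1; indeg[6]->1 | ready=[2, 5] | order so far=[4, 1]
  pop 2: no out-edges | ready=[5] | order so far=[4, 1, 2]
  pop 5: indeg[0]->1; indeg[6]->0 | ready=[6] | order so far=[4, 1, 2, 5]
  pop 6: indeg[0]->0; indeg[3]->0 | ready=[0, 3] | order so far=[4, 1, 2, 5, 6]
  pop 0: no out-edges | ready=[3] | order so far=[4, 1, 2, 5, 6, 0]
  pop 3: no out-edges | ready=[] | order so far=[4, 1, 2, 5, 6, 0, 3]
  Result: [4, 1, 2, 5, 6, 0, 3]

Answer: [4, 1, 2, 5, 6, 0, 3]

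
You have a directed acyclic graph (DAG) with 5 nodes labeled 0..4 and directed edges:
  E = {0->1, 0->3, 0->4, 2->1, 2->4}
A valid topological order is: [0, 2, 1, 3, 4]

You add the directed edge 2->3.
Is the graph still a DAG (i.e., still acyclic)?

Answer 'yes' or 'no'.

Given toposort: [0, 2, 1, 3, 4]
Position of 2: index 1; position of 3: index 3
New edge 2->3: forward
Forward edge: respects the existing order. Still a DAG, same toposort still valid.
Still a DAG? yes

Answer: yes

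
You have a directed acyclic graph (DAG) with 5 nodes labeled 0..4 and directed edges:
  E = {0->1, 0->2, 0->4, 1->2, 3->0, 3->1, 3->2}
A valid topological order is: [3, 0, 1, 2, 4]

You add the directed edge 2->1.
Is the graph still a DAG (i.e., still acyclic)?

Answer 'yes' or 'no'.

Answer: no

Derivation:
Given toposort: [3, 0, 1, 2, 4]
Position of 2: index 3; position of 1: index 2
New edge 2->1: backward (u after v in old order)
Backward edge: old toposort is now invalid. Check if this creates a cycle.
Does 1 already reach 2? Reachable from 1: [1, 2]. YES -> cycle!
Still a DAG? no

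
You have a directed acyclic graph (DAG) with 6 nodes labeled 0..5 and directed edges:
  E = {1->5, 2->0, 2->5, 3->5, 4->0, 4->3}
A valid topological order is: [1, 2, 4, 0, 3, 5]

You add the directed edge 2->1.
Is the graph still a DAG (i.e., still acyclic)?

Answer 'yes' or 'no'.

Answer: yes

Derivation:
Given toposort: [1, 2, 4, 0, 3, 5]
Position of 2: index 1; position of 1: index 0
New edge 2->1: backward (u after v in old order)
Backward edge: old toposort is now invalid. Check if this creates a cycle.
Does 1 already reach 2? Reachable from 1: [1, 5]. NO -> still a DAG (reorder needed).
Still a DAG? yes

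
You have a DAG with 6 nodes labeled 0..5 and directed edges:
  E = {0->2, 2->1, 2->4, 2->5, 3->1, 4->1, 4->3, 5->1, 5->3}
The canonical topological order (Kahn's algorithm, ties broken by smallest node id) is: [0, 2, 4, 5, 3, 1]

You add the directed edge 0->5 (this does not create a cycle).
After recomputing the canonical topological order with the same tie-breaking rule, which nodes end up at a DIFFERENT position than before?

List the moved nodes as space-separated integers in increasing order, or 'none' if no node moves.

Answer: none

Derivation:
Old toposort: [0, 2, 4, 5, 3, 1]
Added edge 0->5
Recompute Kahn (smallest-id tiebreak):
  initial in-degrees: [0, 4, 1, 2, 1, 2]
  ready (indeg=0): [0]
  pop 0: indeg[2]->0; indeg[5]->1 | ready=[2] | order so far=[0]
  pop 2: indeg[1]->3; indeg[4]->0; indeg[5]->0 | ready=[4, 5] | order so far=[0, 2]
  pop 4: indeg[1]->2; indeg[3]->1 | ready=[5] | order so far=[0, 2, 4]
  pop 5: indeg[1]->1; indeg[3]->0 | ready=[3] | order so far=[0, 2, 4, 5]
  pop 3: indeg[1]->0 | ready=[1] | order so far=[0, 2, 4, 5, 3]
  pop 1: no out-edges | ready=[] | order so far=[0, 2, 4, 5, 3, 1]
New canonical toposort: [0, 2, 4, 5, 3, 1]
Compare positions:
  Node 0: index 0 -> 0 (same)
  Node 1: index 5 -> 5 (same)
  Node 2: index 1 -> 1 (same)
  Node 3: index 4 -> 4 (same)
  Node 4: index 2 -> 2 (same)
  Node 5: index 3 -> 3 (same)
Nodes that changed position: none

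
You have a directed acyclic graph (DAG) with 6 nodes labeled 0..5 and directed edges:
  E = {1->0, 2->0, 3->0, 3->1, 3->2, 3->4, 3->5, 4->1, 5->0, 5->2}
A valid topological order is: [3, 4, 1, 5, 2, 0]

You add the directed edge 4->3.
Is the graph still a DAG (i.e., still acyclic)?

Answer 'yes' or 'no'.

Answer: no

Derivation:
Given toposort: [3, 4, 1, 5, 2, 0]
Position of 4: index 1; position of 3: index 0
New edge 4->3: backward (u after v in old order)
Backward edge: old toposort is now invalid. Check if this creates a cycle.
Does 3 already reach 4? Reachable from 3: [0, 1, 2, 3, 4, 5]. YES -> cycle!
Still a DAG? no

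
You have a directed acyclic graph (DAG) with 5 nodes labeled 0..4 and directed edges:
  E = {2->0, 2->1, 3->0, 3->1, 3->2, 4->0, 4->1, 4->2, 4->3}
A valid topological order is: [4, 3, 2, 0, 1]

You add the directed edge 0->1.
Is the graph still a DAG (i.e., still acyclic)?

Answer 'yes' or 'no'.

Given toposort: [4, 3, 2, 0, 1]
Position of 0: index 3; position of 1: index 4
New edge 0->1: forward
Forward edge: respects the existing order. Still a DAG, same toposort still valid.
Still a DAG? yes

Answer: yes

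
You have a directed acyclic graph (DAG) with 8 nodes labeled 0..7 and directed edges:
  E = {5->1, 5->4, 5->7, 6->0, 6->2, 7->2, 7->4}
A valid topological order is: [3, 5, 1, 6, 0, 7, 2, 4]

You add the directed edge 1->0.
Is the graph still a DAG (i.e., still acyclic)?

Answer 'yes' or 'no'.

Given toposort: [3, 5, 1, 6, 0, 7, 2, 4]
Position of 1: index 2; position of 0: index 4
New edge 1->0: forward
Forward edge: respects the existing order. Still a DAG, same toposort still valid.
Still a DAG? yes

Answer: yes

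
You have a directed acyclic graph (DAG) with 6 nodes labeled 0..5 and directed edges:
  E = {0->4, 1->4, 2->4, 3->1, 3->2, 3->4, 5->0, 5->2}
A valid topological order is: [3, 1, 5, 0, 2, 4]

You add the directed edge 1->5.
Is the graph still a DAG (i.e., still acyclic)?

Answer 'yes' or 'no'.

Answer: yes

Derivation:
Given toposort: [3, 1, 5, 0, 2, 4]
Position of 1: index 1; position of 5: index 2
New edge 1->5: forward
Forward edge: respects the existing order. Still a DAG, same toposort still valid.
Still a DAG? yes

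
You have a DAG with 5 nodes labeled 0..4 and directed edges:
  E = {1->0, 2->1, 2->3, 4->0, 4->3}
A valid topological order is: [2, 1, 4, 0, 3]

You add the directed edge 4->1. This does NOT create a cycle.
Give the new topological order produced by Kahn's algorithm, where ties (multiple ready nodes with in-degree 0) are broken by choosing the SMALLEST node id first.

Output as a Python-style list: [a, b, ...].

Old toposort: [2, 1, 4, 0, 3]
Added edge: 4->1
Position of 4 (2) > position of 1 (1). Must reorder: 4 must now come before 1.
Run Kahn's algorithm (break ties by smallest node id):
  initial in-degrees: [2, 2, 0, 2, 0]
  ready (indeg=0): [2, 4]
  pop 2: indeg[1]->1; indeg[3]->1 | ready=[4] | order so far=[2]
  pop 4: indeg[0]->1; indeg[1]->0; indeg[3]->0 | ready=[1, 3] | order so far=[2, 4]
  pop 1: indeg[0]->0 | ready=[0, 3] | order so far=[2, 4, 1]
  pop 0: no out-edges | ready=[3] | order so far=[2, 4, 1, 0]
  pop 3: no out-edges | ready=[] | order so far=[2, 4, 1, 0, 3]
  Result: [2, 4, 1, 0, 3]

Answer: [2, 4, 1, 0, 3]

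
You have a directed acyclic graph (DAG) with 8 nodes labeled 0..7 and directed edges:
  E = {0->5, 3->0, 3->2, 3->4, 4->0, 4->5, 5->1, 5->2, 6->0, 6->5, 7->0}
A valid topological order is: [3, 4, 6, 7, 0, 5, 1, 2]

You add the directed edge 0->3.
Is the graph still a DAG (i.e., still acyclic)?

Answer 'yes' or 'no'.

Answer: no

Derivation:
Given toposort: [3, 4, 6, 7, 0, 5, 1, 2]
Position of 0: index 4; position of 3: index 0
New edge 0->3: backward (u after v in old order)
Backward edge: old toposort is now invalid. Check if this creates a cycle.
Does 3 already reach 0? Reachable from 3: [0, 1, 2, 3, 4, 5]. YES -> cycle!
Still a DAG? no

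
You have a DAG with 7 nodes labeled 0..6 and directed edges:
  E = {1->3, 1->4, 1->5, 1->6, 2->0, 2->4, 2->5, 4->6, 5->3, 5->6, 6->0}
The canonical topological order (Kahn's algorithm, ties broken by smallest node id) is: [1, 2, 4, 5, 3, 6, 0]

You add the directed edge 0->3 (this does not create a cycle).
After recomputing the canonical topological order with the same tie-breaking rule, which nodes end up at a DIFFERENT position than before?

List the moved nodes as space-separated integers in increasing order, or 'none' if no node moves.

Answer: 0 3 6

Derivation:
Old toposort: [1, 2, 4, 5, 3, 6, 0]
Added edge 0->3
Recompute Kahn (smallest-id tiebreak):
  initial in-degrees: [2, 0, 0, 3, 2, 2, 3]
  ready (indeg=0): [1, 2]
  pop 1: indeg[3]->2; indeg[4]->1; indeg[5]->1; indeg[6]->2 | ready=[2] | order so far=[1]
  pop 2: indeg[0]->1; indeg[4]->0; indeg[5]->0 | ready=[4, 5] | order so far=[1, 2]
  pop 4: indeg[6]->1 | ready=[5] | order so far=[1, 2, 4]
  pop 5: indeg[3]->1; indeg[6]->0 | ready=[6] | order so far=[1, 2, 4, 5]
  pop 6: indeg[0]->0 | ready=[0] | order so far=[1, 2, 4, 5, 6]
  pop 0: indeg[3]->0 | ready=[3] | order so far=[1, 2, 4, 5, 6, 0]
  pop 3: no out-edges | ready=[] | order so far=[1, 2, 4, 5, 6, 0, 3]
New canonical toposort: [1, 2, 4, 5, 6, 0, 3]
Compare positions:
  Node 0: index 6 -> 5 (moved)
  Node 1: index 0 -> 0 (same)
  Node 2: index 1 -> 1 (same)
  Node 3: index 4 -> 6 (moved)
  Node 4: index 2 -> 2 (same)
  Node 5: index 3 -> 3 (same)
  Node 6: index 5 -> 4 (moved)
Nodes that changed position: 0 3 6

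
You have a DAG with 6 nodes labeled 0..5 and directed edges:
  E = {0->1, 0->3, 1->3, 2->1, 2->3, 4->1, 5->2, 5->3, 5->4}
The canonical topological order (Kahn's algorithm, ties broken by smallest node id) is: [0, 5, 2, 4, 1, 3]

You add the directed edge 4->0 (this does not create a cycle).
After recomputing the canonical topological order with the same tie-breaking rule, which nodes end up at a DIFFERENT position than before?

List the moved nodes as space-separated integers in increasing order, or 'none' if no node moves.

Answer: 0 2 4 5

Derivation:
Old toposort: [0, 5, 2, 4, 1, 3]
Added edge 4->0
Recompute Kahn (smallest-id tiebreak):
  initial in-degrees: [1, 3, 1, 4, 1, 0]
  ready (indeg=0): [5]
  pop 5: indeg[2]->0; indeg[3]->3; indeg[4]->0 | ready=[2, 4] | order so far=[5]
  pop 2: indeg[1]->2; indeg[3]->2 | ready=[4] | order so far=[5, 2]
  pop 4: indeg[0]->0; indeg[1]->1 | ready=[0] | order so far=[5, 2, 4]
  pop 0: indeg[1]->0; indeg[3]->1 | ready=[1] | order so far=[5, 2, 4, 0]
  pop 1: indeg[3]->0 | ready=[3] | order so far=[5, 2, 4, 0, 1]
  pop 3: no out-edges | ready=[] | order so far=[5, 2, 4, 0, 1, 3]
New canonical toposort: [5, 2, 4, 0, 1, 3]
Compare positions:
  Node 0: index 0 -> 3 (moved)
  Node 1: index 4 -> 4 (same)
  Node 2: index 2 -> 1 (moved)
  Node 3: index 5 -> 5 (same)
  Node 4: index 3 -> 2 (moved)
  Node 5: index 1 -> 0 (moved)
Nodes that changed position: 0 2 4 5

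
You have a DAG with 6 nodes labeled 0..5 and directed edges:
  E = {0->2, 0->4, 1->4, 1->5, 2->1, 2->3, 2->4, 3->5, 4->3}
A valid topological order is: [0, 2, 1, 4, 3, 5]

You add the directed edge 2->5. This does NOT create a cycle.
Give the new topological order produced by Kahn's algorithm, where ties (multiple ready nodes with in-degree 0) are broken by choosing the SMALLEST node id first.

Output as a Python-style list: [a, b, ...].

Old toposort: [0, 2, 1, 4, 3, 5]
Added edge: 2->5
Position of 2 (1) < position of 5 (5). Old order still valid.
Run Kahn's algorithm (break ties by smallest node id):
  initial in-degrees: [0, 1, 1, 2, 3, 3]
  ready (indeg=0): [0]
  pop 0: indeg[2]->0; indeg[4]->2 | ready=[2] | order so far=[0]
  pop 2: indeg[1]->0; indeg[3]->1; indeg[4]->1; indeg[5]->2 | ready=[1] | order so far=[0, 2]
  pop 1: indeg[4]->0; indeg[5]->1 | ready=[4] | order so far=[0, 2, 1]
  pop 4: indeg[3]->0 | ready=[3] | order so far=[0, 2, 1, 4]
  pop 3: indeg[5]->0 | ready=[5] | order so far=[0, 2, 1, 4, 3]
  pop 5: no out-edges | ready=[] | order so far=[0, 2, 1, 4, 3, 5]
  Result: [0, 2, 1, 4, 3, 5]

Answer: [0, 2, 1, 4, 3, 5]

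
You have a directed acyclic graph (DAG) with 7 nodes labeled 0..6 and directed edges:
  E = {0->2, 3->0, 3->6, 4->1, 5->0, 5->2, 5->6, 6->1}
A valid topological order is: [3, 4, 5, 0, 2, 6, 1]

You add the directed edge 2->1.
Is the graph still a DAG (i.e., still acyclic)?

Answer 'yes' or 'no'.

Given toposort: [3, 4, 5, 0, 2, 6, 1]
Position of 2: index 4; position of 1: index 6
New edge 2->1: forward
Forward edge: respects the existing order. Still a DAG, same toposort still valid.
Still a DAG? yes

Answer: yes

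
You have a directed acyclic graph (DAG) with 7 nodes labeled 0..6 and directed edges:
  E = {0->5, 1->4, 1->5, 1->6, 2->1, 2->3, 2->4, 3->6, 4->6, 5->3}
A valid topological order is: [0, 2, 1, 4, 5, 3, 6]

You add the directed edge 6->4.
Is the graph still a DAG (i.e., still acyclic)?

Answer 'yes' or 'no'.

Answer: no

Derivation:
Given toposort: [0, 2, 1, 4, 5, 3, 6]
Position of 6: index 6; position of 4: index 3
New edge 6->4: backward (u after v in old order)
Backward edge: old toposort is now invalid. Check if this creates a cycle.
Does 4 already reach 6? Reachable from 4: [4, 6]. YES -> cycle!
Still a DAG? no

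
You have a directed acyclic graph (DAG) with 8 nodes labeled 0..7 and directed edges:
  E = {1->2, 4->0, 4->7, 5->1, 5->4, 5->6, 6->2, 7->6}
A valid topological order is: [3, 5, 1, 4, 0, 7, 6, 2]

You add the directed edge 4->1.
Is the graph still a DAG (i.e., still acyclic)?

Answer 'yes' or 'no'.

Answer: yes

Derivation:
Given toposort: [3, 5, 1, 4, 0, 7, 6, 2]
Position of 4: index 3; position of 1: index 2
New edge 4->1: backward (u after v in old order)
Backward edge: old toposort is now invalid. Check if this creates a cycle.
Does 1 already reach 4? Reachable from 1: [1, 2]. NO -> still a DAG (reorder needed).
Still a DAG? yes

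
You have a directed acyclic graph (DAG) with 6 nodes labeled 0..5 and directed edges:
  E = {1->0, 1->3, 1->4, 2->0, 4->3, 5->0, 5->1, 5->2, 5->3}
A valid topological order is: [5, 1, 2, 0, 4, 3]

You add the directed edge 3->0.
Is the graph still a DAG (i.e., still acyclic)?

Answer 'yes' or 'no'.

Answer: yes

Derivation:
Given toposort: [5, 1, 2, 0, 4, 3]
Position of 3: index 5; position of 0: index 3
New edge 3->0: backward (u after v in old order)
Backward edge: old toposort is now invalid. Check if this creates a cycle.
Does 0 already reach 3? Reachable from 0: [0]. NO -> still a DAG (reorder needed).
Still a DAG? yes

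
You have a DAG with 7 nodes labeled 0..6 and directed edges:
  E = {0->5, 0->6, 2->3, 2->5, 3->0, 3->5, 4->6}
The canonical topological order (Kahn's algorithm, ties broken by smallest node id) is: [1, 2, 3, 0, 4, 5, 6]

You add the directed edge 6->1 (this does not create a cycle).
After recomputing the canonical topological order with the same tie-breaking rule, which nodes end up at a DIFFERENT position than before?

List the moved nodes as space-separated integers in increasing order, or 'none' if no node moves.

Old toposort: [1, 2, 3, 0, 4, 5, 6]
Added edge 6->1
Recompute Kahn (smallest-id tiebreak):
  initial in-degrees: [1, 1, 0, 1, 0, 3, 2]
  ready (indeg=0): [2, 4]
  pop 2: indeg[3]->0; indeg[5]->2 | ready=[3, 4] | order so far=[2]
  pop 3: indeg[0]->0; indeg[5]->1 | ready=[0, 4] | order so far=[2, 3]
  pop 0: indeg[5]->0; indeg[6]->1 | ready=[4, 5] | order so far=[2, 3, 0]
  pop 4: indeg[6]->0 | ready=[5, 6] | order so far=[2, 3, 0, 4]
  pop 5: no out-edges | ready=[6] | order so far=[2, 3, 0, 4, 5]
  pop 6: indeg[1]->0 | ready=[1] | order so far=[2, 3, 0, 4, 5, 6]
  pop 1: no out-edges | ready=[] | order so far=[2, 3, 0, 4, 5, 6, 1]
New canonical toposort: [2, 3, 0, 4, 5, 6, 1]
Compare positions:
  Node 0: index 3 -> 2 (moved)
  Node 1: index 0 -> 6 (moved)
  Node 2: index 1 -> 0 (moved)
  Node 3: index 2 -> 1 (moved)
  Node 4: index 4 -> 3 (moved)
  Node 5: index 5 -> 4 (moved)
  Node 6: index 6 -> 5 (moved)
Nodes that changed position: 0 1 2 3 4 5 6

Answer: 0 1 2 3 4 5 6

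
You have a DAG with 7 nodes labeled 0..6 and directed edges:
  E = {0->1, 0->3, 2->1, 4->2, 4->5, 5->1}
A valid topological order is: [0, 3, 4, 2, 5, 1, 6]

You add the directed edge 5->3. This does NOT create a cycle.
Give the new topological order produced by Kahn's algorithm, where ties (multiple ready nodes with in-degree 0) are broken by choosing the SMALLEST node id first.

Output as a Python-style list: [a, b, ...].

Answer: [0, 4, 2, 5, 1, 3, 6]

Derivation:
Old toposort: [0, 3, 4, 2, 5, 1, 6]
Added edge: 5->3
Position of 5 (4) > position of 3 (1). Must reorder: 5 must now come before 3.
Run Kahn's algorithm (break ties by smallest node id):
  initial in-degrees: [0, 3, 1, 2, 0, 1, 0]
  ready (indeg=0): [0, 4, 6]
  pop 0: indeg[1]->2; indeg[3]->1 | ready=[4, 6] | order so far=[0]
  pop 4: indeg[2]->0; indeg[5]->0 | ready=[2, 5, 6] | order so far=[0, 4]
  pop 2: indeg[1]->1 | ready=[5, 6] | order so far=[0, 4, 2]
  pop 5: indeg[1]->0; indeg[3]->0 | ready=[1, 3, 6] | order so far=[0, 4, 2, 5]
  pop 1: no out-edges | ready=[3, 6] | order so far=[0, 4, 2, 5, 1]
  pop 3: no out-edges | ready=[6] | order so far=[0, 4, 2, 5, 1, 3]
  pop 6: no out-edges | ready=[] | order so far=[0, 4, 2, 5, 1, 3, 6]
  Result: [0, 4, 2, 5, 1, 3, 6]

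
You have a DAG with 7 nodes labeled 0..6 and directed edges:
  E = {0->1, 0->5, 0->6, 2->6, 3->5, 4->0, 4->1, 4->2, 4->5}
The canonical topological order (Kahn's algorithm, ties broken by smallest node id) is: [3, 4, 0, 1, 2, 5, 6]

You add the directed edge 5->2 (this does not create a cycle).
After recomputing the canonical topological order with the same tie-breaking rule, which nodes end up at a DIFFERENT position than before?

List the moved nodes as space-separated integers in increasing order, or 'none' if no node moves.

Old toposort: [3, 4, 0, 1, 2, 5, 6]
Added edge 5->2
Recompute Kahn (smallest-id tiebreak):
  initial in-degrees: [1, 2, 2, 0, 0, 3, 2]
  ready (indeg=0): [3, 4]
  pop 3: indeg[5]->2 | ready=[4] | order so far=[3]
  pop 4: indeg[0]->0; indeg[1]->1; indeg[2]->1; indeg[5]->1 | ready=[0] | order so far=[3, 4]
  pop 0: indeg[1]->0; indeg[5]->0; indeg[6]->1 | ready=[1, 5] | order so far=[3, 4, 0]
  pop 1: no out-edges | ready=[5] | order so far=[3, 4, 0, 1]
  pop 5: indeg[2]->0 | ready=[2] | order so far=[3, 4, 0, 1, 5]
  pop 2: indeg[6]->0 | ready=[6] | order so far=[3, 4, 0, 1, 5, 2]
  pop 6: no out-edges | ready=[] | order so far=[3, 4, 0, 1, 5, 2, 6]
New canonical toposort: [3, 4, 0, 1, 5, 2, 6]
Compare positions:
  Node 0: index 2 -> 2 (same)
  Node 1: index 3 -> 3 (same)
  Node 2: index 4 -> 5 (moved)
  Node 3: index 0 -> 0 (same)
  Node 4: index 1 -> 1 (same)
  Node 5: index 5 -> 4 (moved)
  Node 6: index 6 -> 6 (same)
Nodes that changed position: 2 5

Answer: 2 5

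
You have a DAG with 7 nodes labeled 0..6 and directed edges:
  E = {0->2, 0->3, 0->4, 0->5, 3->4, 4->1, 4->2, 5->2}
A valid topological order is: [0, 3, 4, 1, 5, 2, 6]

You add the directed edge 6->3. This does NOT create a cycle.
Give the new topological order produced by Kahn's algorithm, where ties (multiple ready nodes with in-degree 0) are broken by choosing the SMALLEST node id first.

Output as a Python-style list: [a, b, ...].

Old toposort: [0, 3, 4, 1, 5, 2, 6]
Added edge: 6->3
Position of 6 (6) > position of 3 (1). Must reorder: 6 must now come before 3.
Run Kahn's algorithm (break ties by smallest node id):
  initial in-degrees: [0, 1, 3, 2, 2, 1, 0]
  ready (indeg=0): [0, 6]
  pop 0: indeg[2]->2; indeg[3]->1; indeg[4]->1; indeg[5]->0 | ready=[5, 6] | order so far=[0]
  pop 5: indeg[2]->1 | ready=[6] | order so far=[0, 5]
  pop 6: indeg[3]->0 | ready=[3] | order so far=[0, 5, 6]
  pop 3: indeg[4]->0 | ready=[4] | order so far=[0, 5, 6, 3]
  pop 4: indeg[1]->0; indeg[2]->0 | ready=[1, 2] | order so far=[0, 5, 6, 3, 4]
  pop 1: no out-edges | ready=[2] | order so far=[0, 5, 6, 3, 4, 1]
  pop 2: no out-edges | ready=[] | order so far=[0, 5, 6, 3, 4, 1, 2]
  Result: [0, 5, 6, 3, 4, 1, 2]

Answer: [0, 5, 6, 3, 4, 1, 2]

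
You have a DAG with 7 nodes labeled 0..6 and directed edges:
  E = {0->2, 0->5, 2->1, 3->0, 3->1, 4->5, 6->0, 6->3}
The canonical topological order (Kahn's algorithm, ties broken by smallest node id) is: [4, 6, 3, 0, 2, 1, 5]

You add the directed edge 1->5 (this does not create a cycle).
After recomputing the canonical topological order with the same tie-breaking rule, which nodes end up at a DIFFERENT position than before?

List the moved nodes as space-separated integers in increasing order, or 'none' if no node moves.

Old toposort: [4, 6, 3, 0, 2, 1, 5]
Added edge 1->5
Recompute Kahn (smallest-id tiebreak):
  initial in-degrees: [2, 2, 1, 1, 0, 3, 0]
  ready (indeg=0): [4, 6]
  pop 4: indeg[5]->2 | ready=[6] | order so far=[4]
  pop 6: indeg[0]->1; indeg[3]->0 | ready=[3] | order so far=[4, 6]
  pop 3: indeg[0]->0; indeg[1]->1 | ready=[0] | order so far=[4, 6, 3]
  pop 0: indeg[2]->0; indeg[5]->1 | ready=[2] | order so far=[4, 6, 3, 0]
  pop 2: indeg[1]->0 | ready=[1] | order so far=[4, 6, 3, 0, 2]
  pop 1: indeg[5]->0 | ready=[5] | order so far=[4, 6, 3, 0, 2, 1]
  pop 5: no out-edges | ready=[] | order so far=[4, 6, 3, 0, 2, 1, 5]
New canonical toposort: [4, 6, 3, 0, 2, 1, 5]
Compare positions:
  Node 0: index 3 -> 3 (same)
  Node 1: index 5 -> 5 (same)
  Node 2: index 4 -> 4 (same)
  Node 3: index 2 -> 2 (same)
  Node 4: index 0 -> 0 (same)
  Node 5: index 6 -> 6 (same)
  Node 6: index 1 -> 1 (same)
Nodes that changed position: none

Answer: none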